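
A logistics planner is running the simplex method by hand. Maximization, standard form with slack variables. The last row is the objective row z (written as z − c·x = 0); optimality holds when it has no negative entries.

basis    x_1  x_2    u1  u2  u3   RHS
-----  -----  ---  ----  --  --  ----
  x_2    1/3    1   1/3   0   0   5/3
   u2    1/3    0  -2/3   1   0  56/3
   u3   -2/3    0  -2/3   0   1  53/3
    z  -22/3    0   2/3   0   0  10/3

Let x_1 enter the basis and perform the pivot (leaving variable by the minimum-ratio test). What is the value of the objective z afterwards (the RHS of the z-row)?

Ratio test on column x_1 — row 1: (5/3)/(1/3) = 5; row 2: (56/3)/(1/3) = 56; row 3: entry -2/3 ≤ 0. Minimum is 5 at row 1 (x_2 leaves); pivot element 1/3.
Pivot on row 1; the z-row RHS becomes 10/3 − (-22/3)·5 = 40.

40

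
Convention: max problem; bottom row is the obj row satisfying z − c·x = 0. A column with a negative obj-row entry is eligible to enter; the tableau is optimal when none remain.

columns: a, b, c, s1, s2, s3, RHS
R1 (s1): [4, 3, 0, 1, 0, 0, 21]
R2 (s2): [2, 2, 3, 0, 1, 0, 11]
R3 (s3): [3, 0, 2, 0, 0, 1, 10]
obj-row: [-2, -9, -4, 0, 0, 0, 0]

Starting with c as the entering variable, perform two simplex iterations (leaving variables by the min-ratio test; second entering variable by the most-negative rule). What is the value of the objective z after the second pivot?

99/2

Ratio test on column c — row 1: entry 0 ≤ 0; row 2: 11/3 = 11/3; row 3: 10/2 = 5. Minimum is 11/3 at row 2 (s2 leaves); pivot element 3.
Pivot on row 2; the obj-row RHS becomes 0 − (-4)·(11/3) = 44/3.
Next entering variable (most negative obj-row entry -19/3): b.
Ratio test on column b — row 1: 21/3 = 7; row 2: (11/3)/(2/3) = 11/2; row 3: entry -4/3 ≤ 0. Minimum is 11/2 at row 2 (c leaves); pivot element 2/3.
After the second pivot the obj-row RHS is 44/3 − (-19/3)·(11/2) = 99/2.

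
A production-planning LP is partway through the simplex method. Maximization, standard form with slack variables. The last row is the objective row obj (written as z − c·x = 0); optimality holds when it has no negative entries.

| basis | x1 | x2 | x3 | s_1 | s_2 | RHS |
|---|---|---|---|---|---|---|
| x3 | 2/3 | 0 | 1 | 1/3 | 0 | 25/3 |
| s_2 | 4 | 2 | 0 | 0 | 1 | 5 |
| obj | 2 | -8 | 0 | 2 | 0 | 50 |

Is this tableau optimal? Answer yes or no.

The obj-row has a negative entry -8 in column x2, so it is not optimal.

no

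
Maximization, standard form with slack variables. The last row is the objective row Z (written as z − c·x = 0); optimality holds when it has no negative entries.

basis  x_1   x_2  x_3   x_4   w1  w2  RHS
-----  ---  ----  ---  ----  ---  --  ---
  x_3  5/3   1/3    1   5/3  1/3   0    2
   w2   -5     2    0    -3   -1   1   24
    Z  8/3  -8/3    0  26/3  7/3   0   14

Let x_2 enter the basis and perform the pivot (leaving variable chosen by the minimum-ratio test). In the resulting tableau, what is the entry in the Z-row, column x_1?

16

Ratio test on column x_2 — row 1: 2/(1/3) = 6; row 2: 24/2 = 12. Minimum is 6 at row 1 (x_3 leaves); pivot element 1/3.
Divide row 1 by 1/3; eliminate column x_2 from the other rows.
Z-row update in column x_1: 8/3 − (-8/3)·5 = 16.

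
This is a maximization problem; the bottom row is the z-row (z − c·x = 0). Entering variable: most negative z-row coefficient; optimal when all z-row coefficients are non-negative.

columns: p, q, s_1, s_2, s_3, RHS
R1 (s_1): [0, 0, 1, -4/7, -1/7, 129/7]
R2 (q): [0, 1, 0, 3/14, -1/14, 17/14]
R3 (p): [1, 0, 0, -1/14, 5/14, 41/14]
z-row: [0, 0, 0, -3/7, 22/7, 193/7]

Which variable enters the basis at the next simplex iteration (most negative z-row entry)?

Negative z-row entries: s_2: -3/7.
The most negative is -3/7 in column s_2, so s_2 enters.

s_2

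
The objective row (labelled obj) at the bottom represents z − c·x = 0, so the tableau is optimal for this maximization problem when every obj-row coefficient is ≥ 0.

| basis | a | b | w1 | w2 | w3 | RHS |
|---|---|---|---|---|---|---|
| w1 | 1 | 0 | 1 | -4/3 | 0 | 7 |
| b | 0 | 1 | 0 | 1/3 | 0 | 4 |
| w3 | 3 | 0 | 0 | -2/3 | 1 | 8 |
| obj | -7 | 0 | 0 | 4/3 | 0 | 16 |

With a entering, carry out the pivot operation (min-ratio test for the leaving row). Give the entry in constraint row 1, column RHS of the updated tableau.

Ratio test on column a — row 1: 7/1 = 7; row 2: entry 0 ≤ 0; row 3: 8/3 = 8/3. Minimum is 8/3 at row 3 (w3 leaves); pivot element 3.
Divide row 3 by 3; eliminate column a from the other rows.
Row 1 update in column RHS: 7 − 1·(8/3) = 13/3.

13/3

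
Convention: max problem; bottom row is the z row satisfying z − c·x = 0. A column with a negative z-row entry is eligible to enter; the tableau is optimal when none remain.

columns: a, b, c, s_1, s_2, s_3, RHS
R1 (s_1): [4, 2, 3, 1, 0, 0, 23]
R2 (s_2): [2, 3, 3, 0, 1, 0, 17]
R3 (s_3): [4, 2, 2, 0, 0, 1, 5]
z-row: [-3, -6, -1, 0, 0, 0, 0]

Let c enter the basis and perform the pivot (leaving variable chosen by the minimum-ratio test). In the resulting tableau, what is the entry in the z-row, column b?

Ratio test on column c — row 1: 23/3 = 23/3; row 2: 17/3 = 17/3; row 3: 5/2 = 5/2. Minimum is 5/2 at row 3 (s_3 leaves); pivot element 2.
Divide row 3 by 2; eliminate column c from the other rows.
z-row update in column b: -6 − (-1)·1 = -5.

-5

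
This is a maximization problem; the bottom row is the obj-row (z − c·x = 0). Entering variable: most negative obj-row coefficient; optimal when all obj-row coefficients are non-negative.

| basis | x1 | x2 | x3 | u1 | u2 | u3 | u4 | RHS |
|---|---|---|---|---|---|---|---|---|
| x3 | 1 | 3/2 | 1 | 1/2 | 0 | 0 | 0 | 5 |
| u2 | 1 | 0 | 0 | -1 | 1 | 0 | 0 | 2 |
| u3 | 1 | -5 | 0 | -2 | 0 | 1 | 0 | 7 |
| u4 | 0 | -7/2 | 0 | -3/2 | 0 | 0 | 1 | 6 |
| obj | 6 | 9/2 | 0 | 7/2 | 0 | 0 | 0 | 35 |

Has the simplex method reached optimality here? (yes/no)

Every obj-row coefficient is ≥ 0, so the tableau is optimal.

yes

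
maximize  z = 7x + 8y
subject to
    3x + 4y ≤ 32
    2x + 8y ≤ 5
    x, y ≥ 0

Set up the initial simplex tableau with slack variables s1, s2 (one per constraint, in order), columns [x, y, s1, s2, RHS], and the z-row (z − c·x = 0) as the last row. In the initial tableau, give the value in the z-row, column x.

-7

The z-row carries the negated objective coefficients: the x entry is -7.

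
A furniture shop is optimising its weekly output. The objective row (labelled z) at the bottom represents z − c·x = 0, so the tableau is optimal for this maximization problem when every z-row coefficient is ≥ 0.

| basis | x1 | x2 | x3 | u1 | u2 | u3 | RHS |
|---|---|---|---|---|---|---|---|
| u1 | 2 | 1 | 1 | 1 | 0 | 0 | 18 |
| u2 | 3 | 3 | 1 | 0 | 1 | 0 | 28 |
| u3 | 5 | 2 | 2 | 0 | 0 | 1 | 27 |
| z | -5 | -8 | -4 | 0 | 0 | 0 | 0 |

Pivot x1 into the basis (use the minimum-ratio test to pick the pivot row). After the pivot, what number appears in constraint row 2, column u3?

Ratio test on column x1 — row 1: 18/2 = 9; row 2: 28/3 = 28/3; row 3: 27/5 = 27/5. Minimum is 27/5 at row 3 (u3 leaves); pivot element 5.
Divide row 3 by 5; eliminate column x1 from the other rows.
Row 2 update in column u3: 0 − 3·(1/5) = -3/5.

-3/5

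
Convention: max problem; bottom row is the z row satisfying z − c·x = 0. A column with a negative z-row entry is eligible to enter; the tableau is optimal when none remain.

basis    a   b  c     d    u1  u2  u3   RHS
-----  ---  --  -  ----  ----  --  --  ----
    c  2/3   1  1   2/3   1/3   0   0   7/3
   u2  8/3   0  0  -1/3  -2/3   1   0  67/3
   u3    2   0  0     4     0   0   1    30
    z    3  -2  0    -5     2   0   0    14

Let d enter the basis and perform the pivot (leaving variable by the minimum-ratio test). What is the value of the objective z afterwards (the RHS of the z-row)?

63/2

Ratio test on column d — row 1: (7/3)/(2/3) = 7/2; row 2: entry -1/3 ≤ 0; row 3: 30/4 = 15/2. Minimum is 7/2 at row 1 (c leaves); pivot element 2/3.
Pivot on row 1; the z-row RHS becomes 14 − (-5)·(7/2) = 63/2.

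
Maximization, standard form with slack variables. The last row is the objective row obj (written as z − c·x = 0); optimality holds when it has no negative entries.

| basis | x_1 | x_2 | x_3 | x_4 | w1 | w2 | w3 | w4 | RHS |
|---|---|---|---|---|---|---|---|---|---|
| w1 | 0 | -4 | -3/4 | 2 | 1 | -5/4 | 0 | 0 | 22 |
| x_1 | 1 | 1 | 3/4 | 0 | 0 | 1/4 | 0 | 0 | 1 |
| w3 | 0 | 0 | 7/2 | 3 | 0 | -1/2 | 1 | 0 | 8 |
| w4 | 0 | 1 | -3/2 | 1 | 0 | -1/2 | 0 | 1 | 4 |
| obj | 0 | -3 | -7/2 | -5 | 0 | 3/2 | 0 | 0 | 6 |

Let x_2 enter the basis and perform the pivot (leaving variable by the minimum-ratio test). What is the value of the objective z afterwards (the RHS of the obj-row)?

9

Ratio test on column x_2 — row 1: entry -4 ≤ 0; row 2: 1/1 = 1; row 3: entry 0 ≤ 0; row 4: 4/1 = 4. Minimum is 1 at row 2 (x_1 leaves); pivot element 1.
Pivot on row 2; the obj-row RHS becomes 6 − (-3)·1 = 9.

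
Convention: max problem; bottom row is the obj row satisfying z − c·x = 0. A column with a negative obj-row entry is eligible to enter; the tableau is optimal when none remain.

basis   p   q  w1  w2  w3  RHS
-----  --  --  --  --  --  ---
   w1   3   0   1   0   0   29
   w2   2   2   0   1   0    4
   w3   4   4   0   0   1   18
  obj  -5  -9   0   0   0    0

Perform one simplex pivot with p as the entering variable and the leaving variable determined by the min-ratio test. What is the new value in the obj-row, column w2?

Ratio test on column p — row 1: 29/3 = 29/3; row 2: 4/2 = 2; row 3: 18/4 = 9/2. Minimum is 2 at row 2 (w2 leaves); pivot element 2.
Divide row 2 by 2; eliminate column p from the other rows.
obj-row update in column w2: 0 − (-5)·(1/2) = 5/2.

5/2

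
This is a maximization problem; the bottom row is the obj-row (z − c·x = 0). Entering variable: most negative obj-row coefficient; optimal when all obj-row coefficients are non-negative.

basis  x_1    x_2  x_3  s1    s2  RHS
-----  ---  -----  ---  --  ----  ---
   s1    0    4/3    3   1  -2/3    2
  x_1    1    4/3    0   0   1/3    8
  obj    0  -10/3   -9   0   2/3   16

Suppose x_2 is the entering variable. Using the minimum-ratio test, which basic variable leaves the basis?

Column x_2 entries and ratios — s1: 2/(4/3) = 3/2; x_1: 8/(4/3) = 6.
Smallest ratio is 3/2 in the row of s1, so s1 leaves.

s1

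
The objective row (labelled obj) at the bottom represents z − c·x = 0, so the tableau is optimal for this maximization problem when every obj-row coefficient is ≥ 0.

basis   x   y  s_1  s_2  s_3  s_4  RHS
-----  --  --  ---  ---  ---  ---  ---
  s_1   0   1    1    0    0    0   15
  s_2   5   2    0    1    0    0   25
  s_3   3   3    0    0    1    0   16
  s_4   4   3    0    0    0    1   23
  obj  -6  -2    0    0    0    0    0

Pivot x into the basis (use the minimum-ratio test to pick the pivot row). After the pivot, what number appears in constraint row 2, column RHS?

5

Ratio test on column x — row 1: entry 0 ≤ 0; row 2: 25/5 = 5; row 3: 16/3 = 16/3; row 4: 23/4 = 23/4. Minimum is 5 at row 2 (s_2 leaves); pivot element 5.
Divide row 2 by 5; eliminate column x from the other rows.
In the new row 2, the RHS entry is the old entry divided by the pivot: 25/5 = 5.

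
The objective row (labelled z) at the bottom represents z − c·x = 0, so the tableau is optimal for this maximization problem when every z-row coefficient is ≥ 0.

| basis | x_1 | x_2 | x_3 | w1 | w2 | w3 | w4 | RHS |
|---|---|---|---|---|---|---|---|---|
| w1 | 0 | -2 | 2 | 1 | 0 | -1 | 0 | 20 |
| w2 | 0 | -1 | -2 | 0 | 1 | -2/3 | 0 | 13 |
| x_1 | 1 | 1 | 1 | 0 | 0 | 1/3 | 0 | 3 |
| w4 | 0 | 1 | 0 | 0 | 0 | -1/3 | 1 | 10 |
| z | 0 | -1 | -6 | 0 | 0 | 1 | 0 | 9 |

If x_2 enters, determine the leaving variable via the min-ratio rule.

Column x_2 entries and ratios — w1: -2 ≤ 0, skip; w2: -1 ≤ 0, skip; x_1: 3/1 = 3; w4: 10/1 = 10.
Smallest ratio is 3 in the row of x_1, so x_1 leaves.

x_1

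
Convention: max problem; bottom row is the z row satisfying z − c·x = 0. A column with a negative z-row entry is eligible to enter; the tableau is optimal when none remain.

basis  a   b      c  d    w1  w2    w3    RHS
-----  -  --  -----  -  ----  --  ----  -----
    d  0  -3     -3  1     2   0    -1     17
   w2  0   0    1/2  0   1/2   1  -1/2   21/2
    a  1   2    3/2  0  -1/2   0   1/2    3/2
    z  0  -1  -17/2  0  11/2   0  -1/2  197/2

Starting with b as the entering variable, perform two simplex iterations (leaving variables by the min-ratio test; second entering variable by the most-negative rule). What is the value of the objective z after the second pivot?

Ratio test on column b — row 1: entry -3 ≤ 0; row 2: entry 0 ≤ 0; row 3: (3/2)/2 = 3/4. Minimum is 3/4 at row 3 (a leaves); pivot element 2.
Pivot on row 3; the z-row RHS becomes 197/2 − (-1)·(3/4) = 397/4.
Next entering variable (most negative z-row entry -31/4): c.
Ratio test on column c — row 1: entry -3/4 ≤ 0; row 2: (21/2)/(1/2) = 21; row 3: (3/4)/(3/4) = 1. Minimum is 1 at row 3 (b leaves); pivot element 3/4.
After the second pivot the z-row RHS is 397/4 − (-31/4)·1 = 107.

107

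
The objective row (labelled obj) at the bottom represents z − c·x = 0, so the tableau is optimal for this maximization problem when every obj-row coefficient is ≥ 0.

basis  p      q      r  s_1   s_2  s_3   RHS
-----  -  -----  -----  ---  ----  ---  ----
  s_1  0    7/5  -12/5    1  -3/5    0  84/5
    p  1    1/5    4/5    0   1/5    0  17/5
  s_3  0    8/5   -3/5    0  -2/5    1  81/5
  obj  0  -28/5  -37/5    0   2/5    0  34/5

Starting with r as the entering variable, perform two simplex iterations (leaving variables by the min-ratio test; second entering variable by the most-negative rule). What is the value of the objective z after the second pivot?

Ratio test on column r — row 1: entry -12/5 ≤ 0; row 2: (17/5)/(4/5) = 17/4; row 3: entry -3/5 ≤ 0. Minimum is 17/4 at row 2 (p leaves); pivot element 4/5.
Pivot on row 2; the obj-row RHS becomes 34/5 − (-37/5)·(17/4) = 153/4.
Next entering variable (most negative obj-row entry -15/4): q.
Ratio test on column q — row 1: 27/2 = 27/2; row 2: (17/4)/(1/4) = 17; row 3: (75/4)/(7/4) = 75/7. Minimum is 75/7 at row 3 (s_3 leaves); pivot element 7/4.
After the second pivot the obj-row RHS is 153/4 − (-15/4)·(75/7) = 549/7.

549/7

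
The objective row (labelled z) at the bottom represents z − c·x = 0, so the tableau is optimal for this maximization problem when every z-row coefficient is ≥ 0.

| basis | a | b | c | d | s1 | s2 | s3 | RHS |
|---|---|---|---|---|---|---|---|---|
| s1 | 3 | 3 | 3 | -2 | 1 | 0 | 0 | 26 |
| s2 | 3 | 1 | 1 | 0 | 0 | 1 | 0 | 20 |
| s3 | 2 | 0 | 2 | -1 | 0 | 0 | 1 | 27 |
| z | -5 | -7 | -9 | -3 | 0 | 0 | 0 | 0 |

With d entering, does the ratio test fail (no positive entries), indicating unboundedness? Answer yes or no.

Every constraint-row entry in column d is ≤ 0, so increasing d is unbounded.

yes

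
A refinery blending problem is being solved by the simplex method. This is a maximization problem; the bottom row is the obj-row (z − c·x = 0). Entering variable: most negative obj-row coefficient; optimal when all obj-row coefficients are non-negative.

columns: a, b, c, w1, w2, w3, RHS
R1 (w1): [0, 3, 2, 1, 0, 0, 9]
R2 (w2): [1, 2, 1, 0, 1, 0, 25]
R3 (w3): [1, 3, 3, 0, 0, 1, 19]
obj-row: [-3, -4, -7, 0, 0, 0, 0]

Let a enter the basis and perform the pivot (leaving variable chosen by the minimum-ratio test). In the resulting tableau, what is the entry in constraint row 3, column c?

Ratio test on column a — row 1: entry 0 ≤ 0; row 2: 25/1 = 25; row 3: 19/1 = 19. Minimum is 19 at row 3 (w3 leaves); pivot element 1.
Divide row 3 by 1; eliminate column a from the other rows.
In the new row 3, the c entry is the old entry divided by the pivot: 3/1 = 3.

3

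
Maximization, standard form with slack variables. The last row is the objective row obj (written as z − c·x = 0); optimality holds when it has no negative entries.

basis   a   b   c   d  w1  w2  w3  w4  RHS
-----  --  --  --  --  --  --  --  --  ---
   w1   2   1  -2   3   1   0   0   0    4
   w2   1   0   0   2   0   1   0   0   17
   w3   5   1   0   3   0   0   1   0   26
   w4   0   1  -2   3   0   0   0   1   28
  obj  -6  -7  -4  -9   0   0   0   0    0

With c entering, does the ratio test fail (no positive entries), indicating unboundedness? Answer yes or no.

Every constraint-row entry in column c is ≤ 0, so increasing c is unbounded.

yes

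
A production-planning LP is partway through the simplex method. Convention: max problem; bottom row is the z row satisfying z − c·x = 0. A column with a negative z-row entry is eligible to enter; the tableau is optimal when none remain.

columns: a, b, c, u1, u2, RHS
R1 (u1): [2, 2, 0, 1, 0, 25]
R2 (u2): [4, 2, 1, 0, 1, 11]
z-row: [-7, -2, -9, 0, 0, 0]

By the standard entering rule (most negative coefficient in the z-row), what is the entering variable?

c

Negative z-row entries: a: -7, b: -2, c: -9.
The most negative is -9 in column c, so c enters.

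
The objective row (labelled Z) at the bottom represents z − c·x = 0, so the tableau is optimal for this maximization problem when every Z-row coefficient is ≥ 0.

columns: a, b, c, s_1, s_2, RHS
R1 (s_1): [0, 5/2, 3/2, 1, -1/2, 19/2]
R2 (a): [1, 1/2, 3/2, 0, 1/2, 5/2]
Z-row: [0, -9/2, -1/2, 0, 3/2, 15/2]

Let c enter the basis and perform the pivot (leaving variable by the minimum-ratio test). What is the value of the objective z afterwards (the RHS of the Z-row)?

25/3

Ratio test on column c — row 1: (19/2)/(3/2) = 19/3; row 2: (5/2)/(3/2) = 5/3. Minimum is 5/3 at row 2 (a leaves); pivot element 3/2.
Pivot on row 2; the Z-row RHS becomes 15/2 − (-1/2)·(5/3) = 25/3.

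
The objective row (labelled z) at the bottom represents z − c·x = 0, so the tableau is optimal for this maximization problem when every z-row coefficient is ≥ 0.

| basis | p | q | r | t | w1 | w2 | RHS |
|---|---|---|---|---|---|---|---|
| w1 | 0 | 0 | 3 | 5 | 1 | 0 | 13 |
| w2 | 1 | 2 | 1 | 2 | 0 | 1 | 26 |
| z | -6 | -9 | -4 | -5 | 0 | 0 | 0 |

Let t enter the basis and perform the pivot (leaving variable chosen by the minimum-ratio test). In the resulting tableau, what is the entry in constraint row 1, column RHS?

Ratio test on column t — row 1: 13/5 = 13/5; row 2: 26/2 = 13. Minimum is 13/5 at row 1 (w1 leaves); pivot element 5.
Divide row 1 by 5; eliminate column t from the other rows.
In the new row 1, the RHS entry is the old entry divided by the pivot: 13/5 = 13/5.

13/5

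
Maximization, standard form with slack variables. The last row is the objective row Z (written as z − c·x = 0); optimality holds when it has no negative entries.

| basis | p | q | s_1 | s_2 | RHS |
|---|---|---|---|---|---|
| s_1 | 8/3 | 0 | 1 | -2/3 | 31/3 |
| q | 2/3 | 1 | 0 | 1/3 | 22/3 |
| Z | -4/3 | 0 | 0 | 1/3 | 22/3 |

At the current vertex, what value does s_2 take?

s_2 is not in the basis, so in the current basic feasible solution s_2 = 0.

0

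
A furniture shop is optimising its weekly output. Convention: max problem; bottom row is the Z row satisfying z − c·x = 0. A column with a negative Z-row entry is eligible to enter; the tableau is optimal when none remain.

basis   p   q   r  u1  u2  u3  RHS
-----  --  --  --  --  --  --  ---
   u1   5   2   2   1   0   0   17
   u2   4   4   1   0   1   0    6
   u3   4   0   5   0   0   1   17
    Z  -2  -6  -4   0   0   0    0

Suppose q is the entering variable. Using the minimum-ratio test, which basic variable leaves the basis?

u2

Column q entries and ratios — u1: 17/2 = 17/2; u2: 6/4 = 3/2; u3: 0 ≤ 0, skip.
Smallest ratio is 3/2 in the row of u2, so u2 leaves.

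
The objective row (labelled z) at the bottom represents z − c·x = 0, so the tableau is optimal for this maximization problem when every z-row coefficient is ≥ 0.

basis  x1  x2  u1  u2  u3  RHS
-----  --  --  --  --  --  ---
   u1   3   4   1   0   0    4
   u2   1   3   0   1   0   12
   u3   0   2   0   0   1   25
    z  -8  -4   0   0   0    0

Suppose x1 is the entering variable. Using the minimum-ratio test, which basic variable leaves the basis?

Column x1 entries and ratios — u1: 4/3 = 4/3; u2: 12/1 = 12; u3: 0 ≤ 0, skip.
Smallest ratio is 4/3 in the row of u1, so u1 leaves.

u1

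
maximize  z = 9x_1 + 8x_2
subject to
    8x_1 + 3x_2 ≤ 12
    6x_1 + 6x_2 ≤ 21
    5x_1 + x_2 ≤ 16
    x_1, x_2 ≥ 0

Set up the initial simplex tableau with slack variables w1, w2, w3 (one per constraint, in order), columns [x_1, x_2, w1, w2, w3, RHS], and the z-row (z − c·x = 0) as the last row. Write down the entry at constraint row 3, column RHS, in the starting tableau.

The RHS of constraint 3 is b_3 = 16.

16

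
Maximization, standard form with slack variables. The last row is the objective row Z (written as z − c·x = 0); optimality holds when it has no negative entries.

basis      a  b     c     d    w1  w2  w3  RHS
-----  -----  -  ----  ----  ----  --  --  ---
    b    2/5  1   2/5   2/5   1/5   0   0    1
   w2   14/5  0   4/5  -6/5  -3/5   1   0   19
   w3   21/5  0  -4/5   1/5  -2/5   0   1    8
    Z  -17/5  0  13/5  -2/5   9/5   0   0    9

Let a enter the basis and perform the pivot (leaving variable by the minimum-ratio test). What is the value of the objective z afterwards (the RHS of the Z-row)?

Ratio test on column a — row 1: 1/(2/5) = 5/2; row 2: 19/(14/5) = 95/14; row 3: 8/(21/5) = 40/21. Minimum is 40/21 at row 3 (w3 leaves); pivot element 21/5.
Pivot on row 3; the Z-row RHS becomes 9 − (-17/5)·(40/21) = 325/21.

325/21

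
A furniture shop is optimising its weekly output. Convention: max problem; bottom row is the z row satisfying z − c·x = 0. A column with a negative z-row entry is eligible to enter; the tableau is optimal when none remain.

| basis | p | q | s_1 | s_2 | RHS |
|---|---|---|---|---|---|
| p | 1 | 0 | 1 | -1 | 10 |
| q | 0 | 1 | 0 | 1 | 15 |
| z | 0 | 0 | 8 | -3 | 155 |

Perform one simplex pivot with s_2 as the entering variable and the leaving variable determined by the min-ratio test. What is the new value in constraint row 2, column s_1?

Ratio test on column s_2 — row 1: entry -1 ≤ 0; row 2: 15/1 = 15. Minimum is 15 at row 2 (q leaves); pivot element 1.
Divide row 2 by 1; eliminate column s_2 from the other rows.
In the new row 2, the s_1 entry is the old entry divided by the pivot: 0/1 = 0.

0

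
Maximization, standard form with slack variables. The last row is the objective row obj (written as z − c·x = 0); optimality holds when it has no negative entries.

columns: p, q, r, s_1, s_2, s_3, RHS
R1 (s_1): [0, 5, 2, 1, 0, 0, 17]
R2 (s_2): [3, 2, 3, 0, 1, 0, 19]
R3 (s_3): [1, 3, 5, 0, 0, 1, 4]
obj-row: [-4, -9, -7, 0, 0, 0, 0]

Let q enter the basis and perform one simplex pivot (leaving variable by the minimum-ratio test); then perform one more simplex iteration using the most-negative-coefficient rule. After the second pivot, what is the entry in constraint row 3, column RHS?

4

Ratio test on column q — row 1: 17/5 = 17/5; row 2: 19/2 = 19/2; row 3: 4/3 = 4/3. Minimum is 4/3 at row 3 (s_3 leaves); pivot element 3.
Divide row 3 by 3; eliminate column q from the other rows.
Second iteration: most negative obj-row entry is -1 in column p, so p enters.
Ratio test on column p — row 1: entry -5/3 ≤ 0; row 2: (49/3)/(7/3) = 7; row 3: (4/3)/(1/3) = 4. Minimum is 4 at row 3 (q leaves); pivot element 1/3.
Divide row 3 by 1/3; eliminate column p from the other rows.
After both pivots, the entry at constraint row 3, column RHS is 4.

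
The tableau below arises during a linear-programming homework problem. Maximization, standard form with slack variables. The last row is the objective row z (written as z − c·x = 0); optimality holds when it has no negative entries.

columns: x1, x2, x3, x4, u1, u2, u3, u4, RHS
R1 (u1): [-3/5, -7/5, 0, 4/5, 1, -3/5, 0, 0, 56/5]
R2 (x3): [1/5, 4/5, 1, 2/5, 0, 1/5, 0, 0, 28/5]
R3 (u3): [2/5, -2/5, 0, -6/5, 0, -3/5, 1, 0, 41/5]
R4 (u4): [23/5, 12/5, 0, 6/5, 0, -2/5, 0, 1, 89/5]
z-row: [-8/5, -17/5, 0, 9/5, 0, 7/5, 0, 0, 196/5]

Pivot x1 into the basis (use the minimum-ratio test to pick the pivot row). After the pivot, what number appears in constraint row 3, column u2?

-13/23

Ratio test on column x1 — row 1: entry -3/5 ≤ 0; row 2: (28/5)/(1/5) = 28; row 3: (41/5)/(2/5) = 41/2; row 4: (89/5)/(23/5) = 89/23. Minimum is 89/23 at row 4 (u4 leaves); pivot element 23/5.
Divide row 4 by 23/5; eliminate column x1 from the other rows.
Row 3 update in column u2: -3/5 − (2/5)·(-2/23) = -13/23.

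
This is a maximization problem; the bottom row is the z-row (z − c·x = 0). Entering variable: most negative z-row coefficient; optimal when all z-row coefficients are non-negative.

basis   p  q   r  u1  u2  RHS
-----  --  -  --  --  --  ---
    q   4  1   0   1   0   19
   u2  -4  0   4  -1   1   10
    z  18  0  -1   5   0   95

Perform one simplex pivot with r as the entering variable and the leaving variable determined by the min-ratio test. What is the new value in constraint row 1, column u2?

0

Ratio test on column r — row 1: entry 0 ≤ 0; row 2: 10/4 = 5/2. Minimum is 5/2 at row 2 (u2 leaves); pivot element 4.
Divide row 2 by 4; eliminate column r from the other rows.
Row 1 update in column u2: 0 − 0·(1/4) = 0.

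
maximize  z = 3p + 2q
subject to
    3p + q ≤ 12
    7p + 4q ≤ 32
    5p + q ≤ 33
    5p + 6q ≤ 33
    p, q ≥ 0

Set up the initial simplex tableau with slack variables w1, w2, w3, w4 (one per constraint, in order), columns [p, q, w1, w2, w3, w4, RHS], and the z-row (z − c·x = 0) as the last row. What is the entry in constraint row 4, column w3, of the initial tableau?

Slack w3 belongs to constraint 3; its column is the unit vector e_3, so the entry in row 4 is 0.

0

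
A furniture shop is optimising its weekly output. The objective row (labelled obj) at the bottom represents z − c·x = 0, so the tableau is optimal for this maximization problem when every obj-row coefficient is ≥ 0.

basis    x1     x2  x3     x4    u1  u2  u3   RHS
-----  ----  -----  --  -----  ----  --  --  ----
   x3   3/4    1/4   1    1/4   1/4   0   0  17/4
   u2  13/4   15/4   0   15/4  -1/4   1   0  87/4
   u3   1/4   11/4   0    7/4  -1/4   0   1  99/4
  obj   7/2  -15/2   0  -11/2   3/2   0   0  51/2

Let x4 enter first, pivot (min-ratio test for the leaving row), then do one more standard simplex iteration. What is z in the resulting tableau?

Ratio test on column x4 — row 1: (17/4)/(1/4) = 17; row 2: (87/4)/(15/4) = 29/5; row 3: (99/4)/(7/4) = 99/7. Minimum is 29/5 at row 2 (u2 leaves); pivot element 15/4.
Pivot on row 2; the obj-row RHS becomes 51/2 − (-11/2)·(29/5) = 287/5.
Next entering variable (most negative obj-row entry -2): x2.
Ratio test on column x2 — row 1: entry 0 ≤ 0; row 2: (29/5)/1 = 29/5; row 3: (73/5)/1 = 73/5. Minimum is 29/5 at row 2 (x4 leaves); pivot element 1.
After the second pivot the obj-row RHS is 287/5 − (-2)·(29/5) = 69.

69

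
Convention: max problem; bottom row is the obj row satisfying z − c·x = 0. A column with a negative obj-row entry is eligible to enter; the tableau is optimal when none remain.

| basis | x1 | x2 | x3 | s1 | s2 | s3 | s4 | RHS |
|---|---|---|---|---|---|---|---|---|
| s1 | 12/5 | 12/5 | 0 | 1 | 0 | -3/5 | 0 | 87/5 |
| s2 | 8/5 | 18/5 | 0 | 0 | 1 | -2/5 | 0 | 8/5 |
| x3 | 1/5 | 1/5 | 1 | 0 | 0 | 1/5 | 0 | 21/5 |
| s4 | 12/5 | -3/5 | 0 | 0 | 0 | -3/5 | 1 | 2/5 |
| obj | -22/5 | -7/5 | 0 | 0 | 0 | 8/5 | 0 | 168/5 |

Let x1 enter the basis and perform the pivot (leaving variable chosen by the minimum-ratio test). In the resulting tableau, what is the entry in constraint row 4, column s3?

Ratio test on column x1 — row 1: (87/5)/(12/5) = 29/4; row 2: (8/5)/(8/5) = 1; row 3: (21/5)/(1/5) = 21; row 4: (2/5)/(12/5) = 1/6. Minimum is 1/6 at row 4 (s4 leaves); pivot element 12/5.
Divide row 4 by 12/5; eliminate column x1 from the other rows.
In the new row 4, the s3 entry is the old entry divided by the pivot: (-3/5)/(12/5) = -1/4.

-1/4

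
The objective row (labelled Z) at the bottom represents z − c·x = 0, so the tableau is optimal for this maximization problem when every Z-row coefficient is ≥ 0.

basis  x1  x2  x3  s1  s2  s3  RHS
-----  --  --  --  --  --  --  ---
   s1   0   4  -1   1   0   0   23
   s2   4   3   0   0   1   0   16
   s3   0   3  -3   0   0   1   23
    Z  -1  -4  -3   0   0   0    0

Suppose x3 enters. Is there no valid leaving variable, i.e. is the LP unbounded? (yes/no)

yes

Every constraint-row entry in column x3 is ≤ 0, so increasing x3 is unbounded.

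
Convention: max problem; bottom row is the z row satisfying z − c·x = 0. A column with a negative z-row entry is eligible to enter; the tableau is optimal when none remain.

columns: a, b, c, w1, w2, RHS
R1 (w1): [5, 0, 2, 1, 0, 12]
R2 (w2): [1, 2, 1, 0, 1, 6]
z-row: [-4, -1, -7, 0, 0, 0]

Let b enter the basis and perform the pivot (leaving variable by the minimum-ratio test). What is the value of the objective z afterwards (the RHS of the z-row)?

3

Ratio test on column b — row 1: entry 0 ≤ 0; row 2: 6/2 = 3. Minimum is 3 at row 2 (w2 leaves); pivot element 2.
Pivot on row 2; the z-row RHS becomes 0 − (-1)·3 = 3.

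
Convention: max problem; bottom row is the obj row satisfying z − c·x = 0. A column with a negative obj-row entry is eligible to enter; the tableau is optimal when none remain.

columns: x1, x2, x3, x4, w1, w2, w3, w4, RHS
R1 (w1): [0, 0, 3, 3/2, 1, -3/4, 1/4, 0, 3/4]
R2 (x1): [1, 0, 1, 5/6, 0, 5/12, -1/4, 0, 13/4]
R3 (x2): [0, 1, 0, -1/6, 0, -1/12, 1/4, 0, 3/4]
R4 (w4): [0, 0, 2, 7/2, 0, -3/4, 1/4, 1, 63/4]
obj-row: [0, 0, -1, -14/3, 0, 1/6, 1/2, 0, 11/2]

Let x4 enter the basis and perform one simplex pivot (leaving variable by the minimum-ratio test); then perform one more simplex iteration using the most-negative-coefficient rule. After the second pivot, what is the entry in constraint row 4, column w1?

-5/3

Ratio test on column x4 — row 1: (3/4)/(3/2) = 1/2; row 2: (13/4)/(5/6) = 39/10; row 3: entry -1/6 ≤ 0; row 4: (63/4)/(7/2) = 9/2. Minimum is 1/2 at row 1 (w1 leaves); pivot element 3/2.
Divide row 1 by 3/2; eliminate column x4 from the other rows.
Second iteration: most negative obj-row entry is -13/6 in column w2, so w2 enters.
Ratio test on column w2 — row 1: entry -1/2 ≤ 0; row 2: (17/6)/(5/6) = 17/5; row 3: entry -1/6 ≤ 0; row 4: 14/1 = 14. Minimum is 17/5 at row 2 (x1 leaves); pivot element 5/6.
Divide row 2 by 5/6; eliminate column w2 from the other rows.
After both pivots, the entry at constraint row 4, column w1 is -5/3.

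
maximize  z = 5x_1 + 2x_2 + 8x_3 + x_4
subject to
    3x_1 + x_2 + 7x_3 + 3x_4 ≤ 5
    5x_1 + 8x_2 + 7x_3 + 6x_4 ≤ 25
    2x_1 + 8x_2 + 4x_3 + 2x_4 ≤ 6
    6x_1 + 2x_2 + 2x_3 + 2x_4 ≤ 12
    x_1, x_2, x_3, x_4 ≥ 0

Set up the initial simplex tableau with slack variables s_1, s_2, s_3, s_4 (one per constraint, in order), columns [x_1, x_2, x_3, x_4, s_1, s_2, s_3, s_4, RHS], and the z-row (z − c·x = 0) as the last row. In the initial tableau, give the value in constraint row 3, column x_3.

Constraint 3 has coefficient 4 on x_3.

4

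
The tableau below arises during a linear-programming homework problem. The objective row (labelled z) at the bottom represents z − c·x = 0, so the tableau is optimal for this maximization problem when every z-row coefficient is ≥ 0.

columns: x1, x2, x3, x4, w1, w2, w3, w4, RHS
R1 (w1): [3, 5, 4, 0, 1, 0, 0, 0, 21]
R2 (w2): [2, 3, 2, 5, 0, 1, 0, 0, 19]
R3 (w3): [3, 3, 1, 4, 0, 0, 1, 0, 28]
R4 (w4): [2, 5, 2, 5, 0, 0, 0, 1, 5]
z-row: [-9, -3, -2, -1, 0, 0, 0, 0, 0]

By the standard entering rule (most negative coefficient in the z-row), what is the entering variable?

Negative z-row entries: x1: -9, x2: -3, x3: -2, x4: -1.
The most negative is -9 in column x1, so x1 enters.

x1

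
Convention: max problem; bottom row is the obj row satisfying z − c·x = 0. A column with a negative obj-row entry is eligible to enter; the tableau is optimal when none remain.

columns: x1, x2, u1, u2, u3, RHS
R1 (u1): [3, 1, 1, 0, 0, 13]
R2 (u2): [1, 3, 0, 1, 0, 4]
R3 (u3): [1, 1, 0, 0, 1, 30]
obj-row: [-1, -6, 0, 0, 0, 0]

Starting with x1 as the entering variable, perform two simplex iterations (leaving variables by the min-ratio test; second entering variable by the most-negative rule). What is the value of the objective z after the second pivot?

Ratio test on column x1 — row 1: 13/3 = 13/3; row 2: 4/1 = 4; row 3: 30/1 = 30. Minimum is 4 at row 2 (u2 leaves); pivot element 1.
Pivot on row 2; the obj-row RHS becomes 0 − (-1)·4 = 4.
Next entering variable (most negative obj-row entry -3): x2.
Ratio test on column x2 — row 1: entry -8 ≤ 0; row 2: 4/3 = 4/3; row 3: entry -2 ≤ 0. Minimum is 4/3 at row 2 (x1 leaves); pivot element 3.
After the second pivot the obj-row RHS is 4 − (-3)·(4/3) = 8.

8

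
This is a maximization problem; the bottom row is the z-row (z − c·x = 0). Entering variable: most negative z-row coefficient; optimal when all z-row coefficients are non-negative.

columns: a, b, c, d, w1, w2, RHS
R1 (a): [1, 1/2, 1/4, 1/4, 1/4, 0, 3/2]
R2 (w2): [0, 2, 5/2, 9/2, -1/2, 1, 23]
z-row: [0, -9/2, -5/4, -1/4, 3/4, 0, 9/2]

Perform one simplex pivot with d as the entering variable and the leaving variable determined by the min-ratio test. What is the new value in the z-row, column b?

Ratio test on column d — row 1: (3/2)/(1/4) = 6; row 2: 23/(9/2) = 46/9. Minimum is 46/9 at row 2 (w2 leaves); pivot element 9/2.
Divide row 2 by 9/2; eliminate column d from the other rows.
z-row update in column b: -9/2 − (-1/4)·(4/9) = -79/18.

-79/18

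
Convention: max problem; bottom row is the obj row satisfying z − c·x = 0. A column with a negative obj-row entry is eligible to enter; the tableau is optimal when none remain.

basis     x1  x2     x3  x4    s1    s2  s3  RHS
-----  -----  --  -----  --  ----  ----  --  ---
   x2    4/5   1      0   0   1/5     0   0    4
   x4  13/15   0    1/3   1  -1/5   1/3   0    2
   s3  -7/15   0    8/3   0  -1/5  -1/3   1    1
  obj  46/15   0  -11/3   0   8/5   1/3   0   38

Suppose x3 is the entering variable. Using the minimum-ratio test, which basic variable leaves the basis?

Column x3 entries and ratios — x2: 0 ≤ 0, skip; x4: 2/(1/3) = 6; s3: 1/(8/3) = 3/8.
Smallest ratio is 3/8 in the row of s3, so s3 leaves.

s3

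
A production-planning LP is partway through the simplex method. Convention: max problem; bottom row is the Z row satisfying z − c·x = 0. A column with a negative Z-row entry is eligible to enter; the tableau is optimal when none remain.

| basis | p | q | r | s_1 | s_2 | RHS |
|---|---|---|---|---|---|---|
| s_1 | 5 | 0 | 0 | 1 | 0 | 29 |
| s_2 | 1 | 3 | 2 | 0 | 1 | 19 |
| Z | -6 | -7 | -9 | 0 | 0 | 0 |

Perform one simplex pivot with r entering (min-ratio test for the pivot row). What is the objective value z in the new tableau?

Ratio test on column r — row 1: entry 0 ≤ 0; row 2: 19/2 = 19/2. Minimum is 19/2 at row 2 (s_2 leaves); pivot element 2.
Pivot on row 2; the Z-row RHS becomes 0 − (-9)·(19/2) = 171/2.

171/2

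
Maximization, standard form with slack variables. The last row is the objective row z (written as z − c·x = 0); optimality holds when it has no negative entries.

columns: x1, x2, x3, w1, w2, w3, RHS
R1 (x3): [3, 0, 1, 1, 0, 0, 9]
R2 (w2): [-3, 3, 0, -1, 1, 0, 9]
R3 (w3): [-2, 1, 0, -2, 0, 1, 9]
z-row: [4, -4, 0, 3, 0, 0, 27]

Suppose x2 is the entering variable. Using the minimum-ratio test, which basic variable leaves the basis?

w2

Column x2 entries and ratios — x3: 0 ≤ 0, skip; w2: 9/3 = 3; w3: 9/1 = 9.
Smallest ratio is 3 in the row of w2, so w2 leaves.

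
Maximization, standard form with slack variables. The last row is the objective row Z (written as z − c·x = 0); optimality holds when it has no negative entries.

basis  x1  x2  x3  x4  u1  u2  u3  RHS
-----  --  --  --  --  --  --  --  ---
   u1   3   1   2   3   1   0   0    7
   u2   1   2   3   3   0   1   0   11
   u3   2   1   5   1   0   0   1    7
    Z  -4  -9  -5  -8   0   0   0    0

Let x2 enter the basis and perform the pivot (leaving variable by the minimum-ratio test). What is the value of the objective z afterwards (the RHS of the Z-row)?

99/2

Ratio test on column x2 — row 1: 7/1 = 7; row 2: 11/2 = 11/2; row 3: 7/1 = 7. Minimum is 11/2 at row 2 (u2 leaves); pivot element 2.
Pivot on row 2; the Z-row RHS becomes 0 − (-9)·(11/2) = 99/2.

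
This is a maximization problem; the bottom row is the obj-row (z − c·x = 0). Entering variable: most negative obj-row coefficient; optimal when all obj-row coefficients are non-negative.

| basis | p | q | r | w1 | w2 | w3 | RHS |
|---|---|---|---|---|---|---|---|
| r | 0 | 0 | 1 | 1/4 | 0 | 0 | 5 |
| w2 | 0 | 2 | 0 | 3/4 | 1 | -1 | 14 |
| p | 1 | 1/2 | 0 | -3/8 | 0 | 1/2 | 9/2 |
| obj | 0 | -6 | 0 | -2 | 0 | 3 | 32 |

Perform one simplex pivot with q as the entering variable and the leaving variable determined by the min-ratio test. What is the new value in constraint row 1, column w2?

Ratio test on column q — row 1: entry 0 ≤ 0; row 2: 14/2 = 7; row 3: (9/2)/(1/2) = 9. Minimum is 7 at row 2 (w2 leaves); pivot element 2.
Divide row 2 by 2; eliminate column q from the other rows.
Row 1 update in column w2: 0 − 0·(1/2) = 0.

0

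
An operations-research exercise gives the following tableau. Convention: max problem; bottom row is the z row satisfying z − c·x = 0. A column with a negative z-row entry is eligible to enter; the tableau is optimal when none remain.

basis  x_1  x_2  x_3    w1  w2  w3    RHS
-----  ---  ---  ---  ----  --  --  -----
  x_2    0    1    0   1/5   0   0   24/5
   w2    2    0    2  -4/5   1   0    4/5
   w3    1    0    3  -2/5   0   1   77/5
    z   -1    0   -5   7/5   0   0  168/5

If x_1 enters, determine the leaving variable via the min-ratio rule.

Column x_1 entries and ratios — x_2: 0 ≤ 0, skip; w2: (4/5)/2 = 2/5; w3: (77/5)/1 = 77/5.
Smallest ratio is 2/5 in the row of w2, so w2 leaves.

w2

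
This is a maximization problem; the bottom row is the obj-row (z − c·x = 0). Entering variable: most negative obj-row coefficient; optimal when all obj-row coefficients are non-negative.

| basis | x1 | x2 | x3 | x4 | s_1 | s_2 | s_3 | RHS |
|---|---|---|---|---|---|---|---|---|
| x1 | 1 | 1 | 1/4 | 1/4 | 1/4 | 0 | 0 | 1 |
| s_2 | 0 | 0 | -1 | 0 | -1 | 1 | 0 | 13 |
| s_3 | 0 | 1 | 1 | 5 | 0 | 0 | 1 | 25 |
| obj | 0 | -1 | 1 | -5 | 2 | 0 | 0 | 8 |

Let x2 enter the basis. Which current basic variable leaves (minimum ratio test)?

x1

Column x2 entries and ratios — x1: 1/1 = 1; s_2: 0 ≤ 0, skip; s_3: 25/1 = 25.
Smallest ratio is 1 in the row of x1, so x1 leaves.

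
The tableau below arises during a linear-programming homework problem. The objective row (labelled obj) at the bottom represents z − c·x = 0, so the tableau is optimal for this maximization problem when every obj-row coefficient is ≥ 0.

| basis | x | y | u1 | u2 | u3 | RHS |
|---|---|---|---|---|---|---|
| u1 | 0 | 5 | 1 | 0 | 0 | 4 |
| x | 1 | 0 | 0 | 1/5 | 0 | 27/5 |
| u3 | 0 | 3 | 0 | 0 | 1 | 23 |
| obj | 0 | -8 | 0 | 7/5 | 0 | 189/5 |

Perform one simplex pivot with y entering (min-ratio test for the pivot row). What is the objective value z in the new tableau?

Ratio test on column y — row 1: 4/5 = 4/5; row 2: entry 0 ≤ 0; row 3: 23/3 = 23/3. Minimum is 4/5 at row 1 (u1 leaves); pivot element 5.
Pivot on row 1; the obj-row RHS becomes 189/5 − (-8)·(4/5) = 221/5.

221/5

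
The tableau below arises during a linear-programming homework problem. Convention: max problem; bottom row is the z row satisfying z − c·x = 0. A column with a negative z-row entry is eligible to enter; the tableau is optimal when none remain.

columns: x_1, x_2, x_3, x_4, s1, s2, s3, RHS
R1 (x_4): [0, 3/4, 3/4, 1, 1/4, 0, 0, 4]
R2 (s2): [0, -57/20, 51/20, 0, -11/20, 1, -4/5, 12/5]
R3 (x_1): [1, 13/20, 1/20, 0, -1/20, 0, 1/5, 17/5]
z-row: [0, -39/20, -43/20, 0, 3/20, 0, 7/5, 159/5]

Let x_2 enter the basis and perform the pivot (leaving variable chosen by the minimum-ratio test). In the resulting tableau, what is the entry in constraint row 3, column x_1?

20/13

Ratio test on column x_2 — row 1: 4/(3/4) = 16/3; row 2: entry -57/20 ≤ 0; row 3: (17/5)/(13/20) = 68/13. Minimum is 68/13 at row 3 (x_1 leaves); pivot element 13/20.
Divide row 3 by 13/20; eliminate column x_2 from the other rows.
In the new row 3, the x_1 entry is the old entry divided by the pivot: 1/(13/20) = 20/13.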